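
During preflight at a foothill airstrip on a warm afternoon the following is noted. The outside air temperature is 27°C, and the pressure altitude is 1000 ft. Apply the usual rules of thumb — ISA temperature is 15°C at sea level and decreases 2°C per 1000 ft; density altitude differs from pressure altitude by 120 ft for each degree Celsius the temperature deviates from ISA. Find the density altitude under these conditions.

ISA temperature at 1000 ft = 15 − 2 × (1000/1000) = 13°C.
ISA deviation = 27 − 13 = +14°C.
Density altitude = 1000 + 120 × (14) = 1000 + (+1680) = 2680 ft.

2680 ft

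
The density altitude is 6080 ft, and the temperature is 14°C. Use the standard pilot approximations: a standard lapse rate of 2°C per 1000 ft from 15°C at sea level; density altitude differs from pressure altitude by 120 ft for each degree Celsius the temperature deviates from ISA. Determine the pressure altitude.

DA = PA + 120 × (OAT − (15 − 2·PA/1000)) = PA + 120·OAT − 1800 + 0.24·PA = 1.24·PA + 120·OAT − 1800.
So 1.24·PA = 6080 − 120 × 14 + 1800 = 6200.
PA = 6200 / 1.24 = 5000 ft.

5000 ft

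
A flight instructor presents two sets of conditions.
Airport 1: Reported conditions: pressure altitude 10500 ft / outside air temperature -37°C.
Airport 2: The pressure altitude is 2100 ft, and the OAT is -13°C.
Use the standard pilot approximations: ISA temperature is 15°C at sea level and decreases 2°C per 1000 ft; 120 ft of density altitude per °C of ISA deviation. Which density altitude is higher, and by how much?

Airport 1 by 7536 ft

Airport 1: ISA temp = -6°C, deviation -31°C, DA = 10500 + 120 × (-31) = 6780 ft.
Airport 2: ISA temp = 10.8°C, deviation -23.8°C, DA = 2100 + 120 × (-23.8) = -756 ft.
Airport 1 is higher by 6780 − (-756) = 7536 ft.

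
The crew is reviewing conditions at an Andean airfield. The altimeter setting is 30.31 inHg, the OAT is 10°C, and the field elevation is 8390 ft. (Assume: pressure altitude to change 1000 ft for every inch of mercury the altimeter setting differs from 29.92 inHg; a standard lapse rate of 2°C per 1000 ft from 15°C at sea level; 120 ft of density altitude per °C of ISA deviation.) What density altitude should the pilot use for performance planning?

Pressure altitude = 8390 + (29.92 − 30.31) × 1000 = 8390 + (-390) = 8000 ft.
ISA temperature at 8000 ft = 15 − 2 × (8000/1000) = -1°C.
ISA deviation = 10 − (-1) = +11°C.
Density altitude = 8000 + 120 × (11) = 9320 ft.

9320 ft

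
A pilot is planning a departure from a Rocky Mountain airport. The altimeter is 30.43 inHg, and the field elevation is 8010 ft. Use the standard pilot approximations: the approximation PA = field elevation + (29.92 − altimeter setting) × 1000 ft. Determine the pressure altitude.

Pressure correction = (29.92 − 30.43) × 1000 = -510 ft.
Pressure altitude = 8010 + (-510) = 7500 ft.

7500 ft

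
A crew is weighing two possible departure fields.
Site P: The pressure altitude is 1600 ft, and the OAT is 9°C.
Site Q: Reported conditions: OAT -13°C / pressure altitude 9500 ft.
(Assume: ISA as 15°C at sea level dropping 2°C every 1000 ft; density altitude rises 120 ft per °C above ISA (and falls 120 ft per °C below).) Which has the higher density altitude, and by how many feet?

Site P: ISA temp = 11.8°C, deviation -2.8°C, DA = 1600 + 120 × (-2.8) = 1264 ft.
Site Q: ISA temp = -4°C, deviation -9°C, DA = 9500 + 120 × (-9) = 8420 ft.
Site Q is higher by 8420 − 1264 = 7156 ft.

Site Q by 7156 ft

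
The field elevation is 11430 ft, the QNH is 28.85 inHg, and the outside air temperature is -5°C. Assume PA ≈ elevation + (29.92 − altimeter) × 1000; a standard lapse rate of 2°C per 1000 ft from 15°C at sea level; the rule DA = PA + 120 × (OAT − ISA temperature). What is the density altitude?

Pressure altitude = 11430 + (29.92 − 28.85) × 1000 = 11430 + (+1070) = 12500 ft.
ISA temperature at 12500 ft = 15 − 2 × (12500/1000) = -10°C.
ISA deviation = -5 − (-10) = +5°C.
Density altitude = 12500 + 120 × (5) = 13100 ft.

13100 ft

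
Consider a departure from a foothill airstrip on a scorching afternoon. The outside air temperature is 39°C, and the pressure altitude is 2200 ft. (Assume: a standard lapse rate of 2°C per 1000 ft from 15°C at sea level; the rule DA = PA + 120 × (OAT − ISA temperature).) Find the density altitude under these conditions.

ISA temperature at 2200 ft = 15 − 2 × (2200/1000) = 10.6°C.
ISA deviation = 39 − 10.6 = +28.4°C.
Density altitude = 2200 + 120 × (28.4) = 2200 + (+3408) = 5608 ft.

5608 ft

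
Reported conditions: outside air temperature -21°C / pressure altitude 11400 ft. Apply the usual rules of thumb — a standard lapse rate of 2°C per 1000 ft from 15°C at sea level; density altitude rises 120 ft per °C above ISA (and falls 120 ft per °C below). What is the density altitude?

ISA temperature at 11400 ft = 15 − 2 × (11400/1000) = -7.8°C.
ISA deviation = -21 − (-7.8) = -13.2°C.
Density altitude = 11400 + 120 × (-13.2) = 11400 + (-1584) = 9816 ft.

9816 ft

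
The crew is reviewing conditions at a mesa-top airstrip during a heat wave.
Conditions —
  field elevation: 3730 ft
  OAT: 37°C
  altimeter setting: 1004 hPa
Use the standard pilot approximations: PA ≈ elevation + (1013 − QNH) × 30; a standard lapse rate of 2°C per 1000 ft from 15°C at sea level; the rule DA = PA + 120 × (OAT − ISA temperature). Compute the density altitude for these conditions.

Pressure altitude = 3730 + (1013 − 1004) × 30 = 3730 + (+270) = 4000 ft.
ISA temperature at 4000 ft = 15 − 2 × (4000/1000) = 7°C.
ISA deviation = 37 − 7 = +30°C.
Density altitude = 4000 + 120 × (30) = 7600 ft.

7600 ft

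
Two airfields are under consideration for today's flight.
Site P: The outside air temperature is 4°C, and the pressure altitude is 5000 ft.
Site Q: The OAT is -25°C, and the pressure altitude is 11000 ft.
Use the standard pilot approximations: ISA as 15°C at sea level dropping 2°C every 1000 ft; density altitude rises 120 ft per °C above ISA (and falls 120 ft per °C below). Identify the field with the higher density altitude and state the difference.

Site Q by 3960 ft

Site P: ISA temp = 5°C, deviation -1°C, DA = 5000 + 120 × (-1) = 4880 ft.
Site Q: ISA temp = -7°C, deviation -18°C, DA = 11000 + 120 × (-18) = 8840 ft.
Site Q is higher by 8840 − 4880 = 3960 ft.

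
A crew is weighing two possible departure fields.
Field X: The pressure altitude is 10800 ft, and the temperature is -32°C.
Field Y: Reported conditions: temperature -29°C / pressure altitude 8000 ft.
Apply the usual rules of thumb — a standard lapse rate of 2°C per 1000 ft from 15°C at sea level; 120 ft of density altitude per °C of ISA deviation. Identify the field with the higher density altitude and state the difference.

Field X by 3112 ft

Field X: ISA temp = -6.6°C, deviation -25.4°C, DA = 10800 + 120 × (-25.4) = 7752 ft.
Field Y: ISA temp = -1°C, deviation -28°C, DA = 8000 + 120 × (-28) = 4640 ft.
Field X is higher by 7752 − 4640 = 3112 ft.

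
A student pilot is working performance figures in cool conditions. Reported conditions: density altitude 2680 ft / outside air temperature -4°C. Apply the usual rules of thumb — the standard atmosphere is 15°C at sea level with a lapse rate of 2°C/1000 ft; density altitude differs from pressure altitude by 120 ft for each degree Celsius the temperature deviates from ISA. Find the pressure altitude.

4000 ft

DA = PA + 120 × (OAT − (15 − 2·PA/1000)) = PA + 120·OAT − 1800 + 0.24·PA = 1.24·PA + 120·OAT − 1800.
So 1.24·PA = 2680 − 120 × (-4) + 1800 = 4960.
PA = 4960 / 1.24 = 4000 ft.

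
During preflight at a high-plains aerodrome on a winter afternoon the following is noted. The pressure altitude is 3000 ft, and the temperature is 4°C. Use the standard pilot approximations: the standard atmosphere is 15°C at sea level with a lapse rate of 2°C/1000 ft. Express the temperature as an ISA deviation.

ISA temperature at 3000 ft = 15 − 2 × (3000/1000) = 9°C.
Deviation = OAT − ISA = 4 − 9 = -5°C.

ISA-5°C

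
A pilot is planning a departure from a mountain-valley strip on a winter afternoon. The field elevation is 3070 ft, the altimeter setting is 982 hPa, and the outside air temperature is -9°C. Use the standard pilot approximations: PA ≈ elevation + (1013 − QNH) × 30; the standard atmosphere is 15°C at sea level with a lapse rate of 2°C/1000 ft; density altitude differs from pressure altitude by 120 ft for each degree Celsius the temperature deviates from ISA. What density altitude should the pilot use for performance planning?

2080 ft

Pressure altitude = 3070 + (1013 − 982) × 30 = 3070 + (+930) = 4000 ft.
ISA temperature at 4000 ft = 15 − 2 × (4000/1000) = 7°C.
ISA deviation = -9 − 7 = -16°C.
Density altitude = 4000 + 120 × (-16) = 2080 ft.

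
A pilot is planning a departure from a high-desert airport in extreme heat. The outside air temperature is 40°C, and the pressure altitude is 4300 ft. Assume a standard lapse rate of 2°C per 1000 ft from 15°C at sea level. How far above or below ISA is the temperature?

ISA temperature at 4300 ft = 15 − 2 × (4300/1000) = 6.4°C.
Deviation = OAT − ISA = 40 − 6.4 = +33.6°C.

ISA+33.6°C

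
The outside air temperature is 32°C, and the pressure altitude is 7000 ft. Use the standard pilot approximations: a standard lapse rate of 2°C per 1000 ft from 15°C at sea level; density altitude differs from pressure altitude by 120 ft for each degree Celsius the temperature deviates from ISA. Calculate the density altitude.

10720 ft

ISA temperature at 7000 ft = 15 − 2 × (7000/1000) = 1°C.
ISA deviation = 32 − 1 = +31°C.
Density altitude = 7000 + 120 × (31) = 7000 + (+3720) = 10720 ft.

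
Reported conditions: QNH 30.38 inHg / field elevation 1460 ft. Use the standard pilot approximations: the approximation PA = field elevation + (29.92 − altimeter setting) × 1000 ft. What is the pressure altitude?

Pressure correction = (29.92 − 30.38) × 1000 = -460 ft.
Pressure altitude = 1460 + (-460) = 1000 ft.

1000 ft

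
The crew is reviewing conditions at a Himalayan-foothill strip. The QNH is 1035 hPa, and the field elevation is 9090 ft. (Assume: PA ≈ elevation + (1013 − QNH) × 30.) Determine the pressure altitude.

8430 ft

Pressure correction = (1013 − 1035) × 30 = -660 ft.
Pressure altitude = 9090 + (-660) = 8430 ft.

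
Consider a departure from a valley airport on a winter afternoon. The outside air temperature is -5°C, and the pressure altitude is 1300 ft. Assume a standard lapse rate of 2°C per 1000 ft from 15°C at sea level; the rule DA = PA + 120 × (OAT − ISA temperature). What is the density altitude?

ISA temperature at 1300 ft = 15 − 2 × (1300/1000) = 12.4°C.
ISA deviation = -5 − 12.4 = -17.4°C.
Density altitude = 1300 + 120 × (-17.4) = 1300 + (-2088) = -788 ft.

-788 ft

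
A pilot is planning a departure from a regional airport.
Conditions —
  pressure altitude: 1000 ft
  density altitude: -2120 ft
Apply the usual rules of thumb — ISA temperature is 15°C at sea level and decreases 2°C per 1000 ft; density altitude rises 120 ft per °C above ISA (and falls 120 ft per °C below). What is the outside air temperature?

Density altitude − pressure altitude = -2120 − 1000 = -3120 ft.
At 120 ft/°C that is an ISA deviation of -3120/120 = -26°C.
ISA temperature at 1000 ft = 15 − 2 × (1000/1000) = 13°C.
OAT = ISA + deviation = 13 + (-26) = -13°C.

-13°C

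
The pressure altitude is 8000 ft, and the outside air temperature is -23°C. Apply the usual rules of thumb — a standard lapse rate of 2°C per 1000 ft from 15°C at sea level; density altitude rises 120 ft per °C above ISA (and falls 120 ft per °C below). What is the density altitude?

ISA temperature at 8000 ft = 15 − 2 × (8000/1000) = -1°C.
ISA deviation = -23 − (-1) = -22°C.
Density altitude = 8000 + 120 × (-22) = 8000 + (-2640) = 5360 ft.

5360 ft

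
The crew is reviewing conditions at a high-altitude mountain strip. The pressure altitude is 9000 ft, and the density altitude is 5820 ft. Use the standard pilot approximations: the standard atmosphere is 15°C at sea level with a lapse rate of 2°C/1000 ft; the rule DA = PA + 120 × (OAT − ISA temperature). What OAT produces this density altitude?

Density altitude − pressure altitude = 5820 − 9000 = -3180 ft.
At 120 ft/°C that is an ISA deviation of -3180/120 = -26.5°C.
ISA temperature at 9000 ft = 15 − 2 × (9000/1000) = -3°C.
OAT = ISA + deviation = -3 + (-26.5) = -29.5°C.

-29.5°C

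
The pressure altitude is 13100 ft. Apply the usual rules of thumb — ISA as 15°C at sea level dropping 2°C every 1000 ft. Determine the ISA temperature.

-11.2°C

ISA temperature = 15 − 2 × (13100/1000) = 15 − 26.2 = -11.2°C.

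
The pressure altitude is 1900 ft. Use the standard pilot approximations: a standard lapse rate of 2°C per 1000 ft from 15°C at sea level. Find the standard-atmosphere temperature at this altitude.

ISA temperature = 15 − 2 × (1900/1000) = 15 − 3.8 = 11.2°C.

11.2°C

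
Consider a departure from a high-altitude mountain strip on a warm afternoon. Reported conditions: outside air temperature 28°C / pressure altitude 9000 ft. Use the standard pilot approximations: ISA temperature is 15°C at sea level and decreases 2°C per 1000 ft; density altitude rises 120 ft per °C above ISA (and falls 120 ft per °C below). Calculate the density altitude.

12720 ft

ISA temperature at 9000 ft = 15 − 2 × (9000/1000) = -3°C.
ISA deviation = 28 − (-3) = +31°C.
Density altitude = 9000 + 120 × (31) = 9000 + (+3720) = 12720 ft.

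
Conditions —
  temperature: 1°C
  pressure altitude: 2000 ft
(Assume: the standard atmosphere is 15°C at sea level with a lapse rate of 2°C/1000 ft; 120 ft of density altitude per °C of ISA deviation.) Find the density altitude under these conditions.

ISA temperature at 2000 ft = 15 − 2 × (2000/1000) = 11°C.
ISA deviation = 1 − 11 = -10°C.
Density altitude = 2000 + 120 × (-10) = 2000 + (-1200) = 800 ft.

800 ft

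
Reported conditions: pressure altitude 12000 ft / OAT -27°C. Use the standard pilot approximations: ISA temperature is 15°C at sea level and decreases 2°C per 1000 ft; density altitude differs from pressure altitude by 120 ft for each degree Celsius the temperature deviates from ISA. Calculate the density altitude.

ISA temperature at 12000 ft = 15 − 2 × (12000/1000) = -9°C.
ISA deviation = -27 − (-9) = -18°C.
Density altitude = 12000 + 120 × (-18) = 12000 + (-2160) = 9840 ft.

9840 ft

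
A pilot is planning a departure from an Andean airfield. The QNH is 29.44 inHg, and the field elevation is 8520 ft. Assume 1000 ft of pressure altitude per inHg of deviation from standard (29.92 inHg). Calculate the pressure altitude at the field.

Pressure correction = (29.92 − 29.44) × 1000 = +480 ft.
Pressure altitude = 8520 + (+480) = 9000 ft.

9000 ft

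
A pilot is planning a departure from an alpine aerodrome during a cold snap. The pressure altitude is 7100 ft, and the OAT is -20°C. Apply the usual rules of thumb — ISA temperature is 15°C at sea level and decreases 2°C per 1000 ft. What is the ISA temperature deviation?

ISA-20.8°C

ISA temperature at 7100 ft = 15 − 2 × (7100/1000) = 0.8°C.
Deviation = OAT − ISA = -20 − 0.8 = -20.8°C.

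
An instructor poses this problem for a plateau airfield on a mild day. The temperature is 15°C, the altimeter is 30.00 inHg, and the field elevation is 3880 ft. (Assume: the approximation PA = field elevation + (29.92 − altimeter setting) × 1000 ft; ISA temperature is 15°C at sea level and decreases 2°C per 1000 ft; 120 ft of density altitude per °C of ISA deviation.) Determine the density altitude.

Pressure altitude = 3880 + (29.92 − 30.00) × 1000 = 3880 + (-80) = 3800 ft.
ISA temperature at 3800 ft = 15 − 2 × (3800/1000) = 7.4°C.
ISA deviation = 15 − 7.4 = +7.6°C.
Density altitude = 3800 + 120 × (7.6) = 4712 ft.

4712 ft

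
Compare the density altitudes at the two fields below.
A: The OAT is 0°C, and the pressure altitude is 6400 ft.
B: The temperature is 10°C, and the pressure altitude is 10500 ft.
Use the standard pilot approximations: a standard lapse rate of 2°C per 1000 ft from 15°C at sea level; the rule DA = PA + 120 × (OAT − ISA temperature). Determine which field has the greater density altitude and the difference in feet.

B by 6284 ft

A: ISA temp = 2.2°C, deviation -2.2°C, DA = 6400 + 120 × (-2.2) = 6136 ft.
B: ISA temp = -6°C, deviation +16°C, DA = 10500 + 120 × 16 = 12420 ft.
B is higher by 12420 − 6136 = 6284 ft.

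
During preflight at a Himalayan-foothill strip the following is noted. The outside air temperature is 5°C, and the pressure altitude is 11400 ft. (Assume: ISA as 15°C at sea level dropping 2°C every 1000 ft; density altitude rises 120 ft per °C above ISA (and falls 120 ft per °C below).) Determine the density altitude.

ISA temperature at 11400 ft = 15 − 2 × (11400/1000) = -7.8°C.
ISA deviation = 5 − (-7.8) = +12.8°C.
Density altitude = 11400 + 120 × (12.8) = 11400 + (+1536) = 12936 ft.

12936 ft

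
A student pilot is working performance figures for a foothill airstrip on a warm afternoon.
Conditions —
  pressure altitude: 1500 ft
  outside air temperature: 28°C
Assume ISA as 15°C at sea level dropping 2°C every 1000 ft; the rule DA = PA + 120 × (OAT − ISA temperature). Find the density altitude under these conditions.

ISA temperature at 1500 ft = 15 − 2 × (1500/1000) = 12°C.
ISA deviation = 28 − 12 = +16°C.
Density altitude = 1500 + 120 × (16) = 1500 + (+1920) = 3420 ft.

3420 ft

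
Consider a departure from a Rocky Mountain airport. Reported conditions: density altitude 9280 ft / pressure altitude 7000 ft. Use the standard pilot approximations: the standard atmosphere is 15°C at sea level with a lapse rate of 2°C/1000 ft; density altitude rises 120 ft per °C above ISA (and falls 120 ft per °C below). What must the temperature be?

20°C

Density altitude − pressure altitude = 9280 − 7000 = +2280 ft.
At 120 ft/°C that is an ISA deviation of 2280/120 = +19°C.
ISA temperature at 7000 ft = 15 − 2 × (7000/1000) = 1°C.
OAT = ISA + deviation = 1 + (+19) = 20°C.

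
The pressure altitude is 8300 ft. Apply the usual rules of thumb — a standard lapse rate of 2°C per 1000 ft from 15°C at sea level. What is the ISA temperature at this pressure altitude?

ISA temperature = 15 − 2 × (8300/1000) = 15 − 16.6 = -1.6°C.

-1.6°C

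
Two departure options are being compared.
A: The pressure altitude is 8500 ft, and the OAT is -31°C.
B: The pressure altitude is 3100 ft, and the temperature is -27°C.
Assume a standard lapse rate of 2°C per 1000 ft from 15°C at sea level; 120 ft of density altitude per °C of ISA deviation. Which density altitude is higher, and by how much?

A: ISA temp = -2°C, deviation -29°C, DA = 8500 + 120 × (-29) = 5020 ft.
B: ISA temp = 8.8°C, deviation -35.8°C, DA = 3100 + 120 × (-35.8) = -1196 ft.
A is higher by 5020 − (-1196) = 6216 ft.

A by 6216 ft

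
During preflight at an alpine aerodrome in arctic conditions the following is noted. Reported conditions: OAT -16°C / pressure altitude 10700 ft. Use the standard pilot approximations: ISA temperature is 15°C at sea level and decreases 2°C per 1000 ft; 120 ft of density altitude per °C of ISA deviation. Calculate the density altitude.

9548 ft

ISA temperature at 10700 ft = 15 − 2 × (10700/1000) = -6.4°C.
ISA deviation = -16 − (-6.4) = -9.6°C.
Density altitude = 10700 + 120 × (-9.6) = 10700 + (-1152) = 9548 ft.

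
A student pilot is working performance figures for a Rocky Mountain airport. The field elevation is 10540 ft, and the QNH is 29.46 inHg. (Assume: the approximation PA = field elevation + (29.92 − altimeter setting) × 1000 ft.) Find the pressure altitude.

Pressure correction = (29.92 − 29.46) × 1000 = +460 ft.
Pressure altitude = 10540 + (+460) = 11000 ft.

11000 ft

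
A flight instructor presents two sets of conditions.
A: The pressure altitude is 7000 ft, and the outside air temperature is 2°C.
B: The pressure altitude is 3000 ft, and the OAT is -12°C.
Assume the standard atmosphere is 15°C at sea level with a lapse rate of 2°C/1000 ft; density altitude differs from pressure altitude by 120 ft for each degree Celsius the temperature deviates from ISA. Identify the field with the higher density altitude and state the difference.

A by 6640 ft

A: ISA temp = 1°C, deviation +1°C, DA = 7000 + 120 × 1 = 7120 ft.
B: ISA temp = 9°C, deviation -21°C, DA = 3000 + 120 × (-21) = 480 ft.
A is higher by 7120 − 480 = 6640 ft.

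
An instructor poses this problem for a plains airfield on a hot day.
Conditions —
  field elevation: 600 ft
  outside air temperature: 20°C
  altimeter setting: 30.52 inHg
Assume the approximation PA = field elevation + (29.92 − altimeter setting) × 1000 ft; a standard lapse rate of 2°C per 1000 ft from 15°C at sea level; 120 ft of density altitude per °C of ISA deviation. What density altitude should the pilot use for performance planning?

600 ft

Pressure altitude = 600 + (29.92 − 30.52) × 1000 = 600 + (-600) = 0 ft.
ISA temperature at 0 ft = 15 − 2 × (0/1000) = 15°C.
ISA deviation = 20 − 15 = +5°C.
Density altitude = 0 + 120 × (5) = 600 ft.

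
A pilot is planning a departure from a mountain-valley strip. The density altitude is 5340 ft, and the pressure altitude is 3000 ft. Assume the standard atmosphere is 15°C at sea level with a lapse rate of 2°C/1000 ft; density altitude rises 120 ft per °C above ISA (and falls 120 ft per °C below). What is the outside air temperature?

28.5°C

Density altitude − pressure altitude = 5340 − 3000 = +2340 ft.
At 120 ft/°C that is an ISA deviation of 2340/120 = +19.5°C.
ISA temperature at 3000 ft = 15 − 2 × (3000/1000) = 9°C.
OAT = ISA + deviation = 9 + (+19.5) = 28.5°C.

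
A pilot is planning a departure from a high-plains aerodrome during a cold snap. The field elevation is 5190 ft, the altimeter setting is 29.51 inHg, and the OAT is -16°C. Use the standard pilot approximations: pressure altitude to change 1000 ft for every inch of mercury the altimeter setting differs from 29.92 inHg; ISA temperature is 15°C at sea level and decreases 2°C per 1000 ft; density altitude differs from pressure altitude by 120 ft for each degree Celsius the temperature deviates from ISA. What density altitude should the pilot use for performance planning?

3224 ft

Pressure altitude = 5190 + (29.92 − 29.51) × 1000 = 5190 + (+410) = 5600 ft.
ISA temperature at 5600 ft = 15 − 2 × (5600/1000) = 3.8°C.
ISA deviation = -16 − 3.8 = -19.8°C.
Density altitude = 5600 + 120 × (-19.8) = 3224 ft.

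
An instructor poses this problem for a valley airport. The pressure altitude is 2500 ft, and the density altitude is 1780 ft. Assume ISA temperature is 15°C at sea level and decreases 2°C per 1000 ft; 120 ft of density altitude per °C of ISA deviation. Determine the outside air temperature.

Density altitude − pressure altitude = 1780 − 2500 = -720 ft.
At 120 ft/°C that is an ISA deviation of -720/120 = -6°C.
ISA temperature at 2500 ft = 15 − 2 × (2500/1000) = 10°C.
OAT = ISA + deviation = 10 + (-6) = 4°C.

4°C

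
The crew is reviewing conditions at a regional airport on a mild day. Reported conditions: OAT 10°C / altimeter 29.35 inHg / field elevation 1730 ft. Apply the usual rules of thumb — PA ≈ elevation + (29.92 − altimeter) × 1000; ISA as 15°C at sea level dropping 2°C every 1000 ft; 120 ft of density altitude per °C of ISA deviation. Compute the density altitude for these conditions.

Pressure altitude = 1730 + (29.92 − 29.35) × 1000 = 1730 + (+570) = 2300 ft.
ISA temperature at 2300 ft = 15 − 2 × (2300/1000) = 10.4°C.
ISA deviation = 10 − 10.4 = -0.4°C.
Density altitude = 2300 + 120 × (-0.4) = 2252 ft.

2252 ft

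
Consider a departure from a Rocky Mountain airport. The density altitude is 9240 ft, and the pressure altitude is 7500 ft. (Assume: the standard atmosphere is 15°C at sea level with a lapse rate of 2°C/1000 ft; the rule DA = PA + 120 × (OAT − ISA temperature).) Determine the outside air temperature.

14.5°C

Density altitude − pressure altitude = 9240 − 7500 = +1740 ft.
At 120 ft/°C that is an ISA deviation of 1740/120 = +14.5°C.
ISA temperature at 7500 ft = 15 − 2 × (7500/1000) = 0°C.
OAT = ISA + deviation = 0 + (+14.5) = 14.5°C.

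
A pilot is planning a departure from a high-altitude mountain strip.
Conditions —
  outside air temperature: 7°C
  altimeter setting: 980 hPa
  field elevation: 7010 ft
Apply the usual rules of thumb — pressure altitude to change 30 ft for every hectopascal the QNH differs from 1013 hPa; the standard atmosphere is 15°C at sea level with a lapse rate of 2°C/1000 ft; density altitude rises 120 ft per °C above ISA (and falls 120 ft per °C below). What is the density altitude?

8960 ft

Pressure altitude = 7010 + (1013 − 980) × 30 = 7010 + (+990) = 8000 ft.
ISA temperature at 8000 ft = 15 − 2 × (8000/1000) = -1°C.
ISA deviation = 7 − (-1) = +8°C.
Density altitude = 8000 + 120 × (8) = 8960 ft.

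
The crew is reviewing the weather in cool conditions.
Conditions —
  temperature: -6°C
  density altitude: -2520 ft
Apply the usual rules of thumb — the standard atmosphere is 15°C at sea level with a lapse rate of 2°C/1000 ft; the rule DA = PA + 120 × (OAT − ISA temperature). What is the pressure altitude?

0 ft

DA = PA + 120 × (OAT − (15 − 2·PA/1000)) = PA + 120·OAT − 1800 + 0.24·PA = 1.24·PA + 120·OAT − 1800.
So 1.24·PA = -2520 − 120 × (-6) + 1800 = 0.
PA = 0 / 1.24 = 0 ft.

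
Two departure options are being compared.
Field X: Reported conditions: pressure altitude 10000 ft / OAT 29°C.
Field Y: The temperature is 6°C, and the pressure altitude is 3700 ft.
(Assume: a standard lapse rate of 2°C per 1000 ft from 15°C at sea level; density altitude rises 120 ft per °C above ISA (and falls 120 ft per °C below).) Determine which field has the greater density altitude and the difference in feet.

Field X by 10572 ft

Field X: ISA temp = -5°C, deviation +34°C, DA = 10000 + 120 × 34 = 14080 ft.
Field Y: ISA temp = 7.6°C, deviation -1.6°C, DA = 3700 + 120 × (-1.6) = 3508 ft.
Field X is higher by 14080 − 3508 = 10572 ft.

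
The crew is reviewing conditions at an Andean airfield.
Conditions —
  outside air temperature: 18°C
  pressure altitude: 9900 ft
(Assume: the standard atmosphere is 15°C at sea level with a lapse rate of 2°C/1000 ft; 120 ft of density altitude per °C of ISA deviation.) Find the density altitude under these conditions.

ISA temperature at 9900 ft = 15 − 2 × (9900/1000) = -4.8°C.
ISA deviation = 18 − (-4.8) = +22.8°C.
Density altitude = 9900 + 120 × (22.8) = 9900 + (+2736) = 12636 ft.

12636 ft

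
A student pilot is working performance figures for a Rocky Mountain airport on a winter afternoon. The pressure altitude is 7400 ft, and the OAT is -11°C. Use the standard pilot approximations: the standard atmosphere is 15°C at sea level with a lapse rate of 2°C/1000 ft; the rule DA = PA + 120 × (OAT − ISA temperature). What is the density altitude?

ISA temperature at 7400 ft = 15 − 2 × (7400/1000) = 0.2°C.
ISA deviation = -11 − 0.2 = -11.2°C.
Density altitude = 7400 + 120 × (-11.2) = 7400 + (-1344) = 6056 ft.

6056 ft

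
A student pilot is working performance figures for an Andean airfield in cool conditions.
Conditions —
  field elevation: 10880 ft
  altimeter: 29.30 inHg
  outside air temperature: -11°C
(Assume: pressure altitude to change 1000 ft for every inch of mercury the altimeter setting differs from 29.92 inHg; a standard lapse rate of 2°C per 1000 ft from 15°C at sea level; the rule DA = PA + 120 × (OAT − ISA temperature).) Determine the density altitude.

11140 ft

Pressure altitude = 10880 + (29.92 − 29.30) × 1000 = 10880 + (+620) = 11500 ft.
ISA temperature at 11500 ft = 15 − 2 × (11500/1000) = -8°C.
ISA deviation = -11 − (-8) = -3°C.
Density altitude = 11500 + 120 × (-3) = 11140 ft.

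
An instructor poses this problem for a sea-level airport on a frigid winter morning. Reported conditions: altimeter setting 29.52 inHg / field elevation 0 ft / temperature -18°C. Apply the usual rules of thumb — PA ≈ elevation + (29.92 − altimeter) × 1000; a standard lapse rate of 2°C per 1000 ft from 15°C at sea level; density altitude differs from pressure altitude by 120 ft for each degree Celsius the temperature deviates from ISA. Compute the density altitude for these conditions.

Pressure altitude = 0 + (29.92 − 29.52) × 1000 = 0 + (+400) = 400 ft.
ISA temperature at 400 ft = 15 − 2 × (400/1000) = 14.2°C.
ISA deviation = -18 − 14.2 = -32.2°C.
Density altitude = 400 + 120 × (-32.2) = -3464 ft.

-3464 ft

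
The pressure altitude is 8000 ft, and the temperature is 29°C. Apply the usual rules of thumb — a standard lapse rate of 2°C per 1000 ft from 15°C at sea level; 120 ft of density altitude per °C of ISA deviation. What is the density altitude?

ISA temperature at 8000 ft = 15 − 2 × (8000/1000) = -1°C.
ISA deviation = 29 − (-1) = +30°C.
Density altitude = 8000 + 120 × (30) = 8000 + (+3600) = 11600 ft.

11600 ft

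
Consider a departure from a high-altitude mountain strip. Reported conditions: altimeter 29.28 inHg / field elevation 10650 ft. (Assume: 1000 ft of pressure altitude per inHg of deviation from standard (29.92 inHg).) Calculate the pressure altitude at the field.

Pressure correction = (29.92 − 29.28) × 1000 = +640 ft.
Pressure altitude = 10650 + (+640) = 11290 ft.

11290 ft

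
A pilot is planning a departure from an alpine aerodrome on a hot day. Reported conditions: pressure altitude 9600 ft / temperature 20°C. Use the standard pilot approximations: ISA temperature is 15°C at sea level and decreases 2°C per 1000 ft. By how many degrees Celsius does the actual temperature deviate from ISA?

ISA+24.2°C

ISA temperature at 9600 ft = 15 − 2 × (9600/1000) = -4.2°C.
Deviation = OAT − ISA = 20 − (-4.2) = +24.2°C.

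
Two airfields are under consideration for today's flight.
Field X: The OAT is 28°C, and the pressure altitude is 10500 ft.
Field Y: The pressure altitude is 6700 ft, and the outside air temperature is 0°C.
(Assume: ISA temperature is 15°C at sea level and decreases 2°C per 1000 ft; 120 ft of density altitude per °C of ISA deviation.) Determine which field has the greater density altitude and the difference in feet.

Field X: ISA temp = -6°C, deviation +34°C, DA = 10500 + 120 × 34 = 14580 ft.
Field Y: ISA temp = 1.6°C, deviation -1.6°C, DA = 6700 + 120 × (-1.6) = 6508 ft.
Field X is higher by 14580 − 6508 = 8072 ft.

Field X by 8072 ft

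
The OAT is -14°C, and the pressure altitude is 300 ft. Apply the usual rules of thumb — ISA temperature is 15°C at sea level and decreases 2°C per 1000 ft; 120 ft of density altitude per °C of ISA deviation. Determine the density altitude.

ISA temperature at 300 ft = 15 − 2 × (300/1000) = 14.4°C.
ISA deviation = -14 − 14.4 = -28.4°C.
Density altitude = 300 + 120 × (-28.4) = 300 + (-3408) = -3108 ft.

-3108 ft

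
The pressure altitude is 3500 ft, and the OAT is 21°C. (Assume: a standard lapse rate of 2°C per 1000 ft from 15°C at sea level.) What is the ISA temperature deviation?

ISA+13°C

ISA temperature at 3500 ft = 15 − 2 × (3500/1000) = 8°C.
Deviation = OAT − ISA = 21 − 8 = +13°C.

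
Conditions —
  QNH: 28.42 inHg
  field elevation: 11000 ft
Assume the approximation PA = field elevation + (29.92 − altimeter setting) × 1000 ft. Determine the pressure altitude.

Pressure correction = (29.92 − 28.42) × 1000 = +1500 ft.
Pressure altitude = 11000 + (+1500) = 12500 ft.

12500 ft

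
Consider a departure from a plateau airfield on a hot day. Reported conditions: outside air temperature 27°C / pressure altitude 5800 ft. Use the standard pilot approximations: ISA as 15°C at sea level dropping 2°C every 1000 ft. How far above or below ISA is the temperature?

ISA+23.6°C

ISA temperature at 5800 ft = 15 − 2 × (5800/1000) = 3.4°C.
Deviation = OAT − ISA = 27 − 3.4 = +23.6°C.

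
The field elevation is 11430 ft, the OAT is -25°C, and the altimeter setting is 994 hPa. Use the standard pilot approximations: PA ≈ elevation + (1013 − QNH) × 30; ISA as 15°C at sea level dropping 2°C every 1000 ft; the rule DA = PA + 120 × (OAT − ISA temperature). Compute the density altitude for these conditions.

Pressure altitude = 11430 + (1013 − 994) × 30 = 11430 + (+570) = 12000 ft.
ISA temperature at 12000 ft = 15 − 2 × (12000/1000) = -9°C.
ISA deviation = -25 − (-9) = -16°C.
Density altitude = 12000 + 120 × (-16) = 10080 ft.

10080 ft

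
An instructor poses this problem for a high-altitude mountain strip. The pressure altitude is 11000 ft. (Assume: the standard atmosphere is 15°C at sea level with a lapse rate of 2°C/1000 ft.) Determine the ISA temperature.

ISA temperature = 15 − 2 × (11000/1000) = 15 − 22 = -7°C.

-7°C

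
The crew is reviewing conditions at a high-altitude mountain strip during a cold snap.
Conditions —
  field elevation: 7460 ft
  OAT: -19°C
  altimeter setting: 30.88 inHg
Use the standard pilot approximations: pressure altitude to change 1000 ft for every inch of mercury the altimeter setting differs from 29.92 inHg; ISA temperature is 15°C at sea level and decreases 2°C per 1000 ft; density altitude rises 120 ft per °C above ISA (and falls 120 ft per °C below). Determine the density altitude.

Pressure altitude = 7460 + (29.92 − 30.88) × 1000 = 7460 + (-960) = 6500 ft.
ISA temperature at 6500 ft = 15 − 2 × (6500/1000) = 2°C.
ISA deviation = -19 − 2 = -21°C.
Density altitude = 6500 + 120 × (-21) = 3980 ft.

3980 ft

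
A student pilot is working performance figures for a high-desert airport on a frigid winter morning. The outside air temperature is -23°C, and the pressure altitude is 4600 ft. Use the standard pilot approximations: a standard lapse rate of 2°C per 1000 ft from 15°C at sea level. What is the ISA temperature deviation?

ISA temperature at 4600 ft = 15 − 2 × (4600/1000) = 5.8°C.
Deviation = OAT − ISA = -23 − 5.8 = -28.8°C.

ISA-28.8°C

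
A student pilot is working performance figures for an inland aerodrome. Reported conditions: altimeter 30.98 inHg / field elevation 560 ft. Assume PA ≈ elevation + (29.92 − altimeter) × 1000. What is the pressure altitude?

Pressure correction = (29.92 − 30.98) × 1000 = -1060 ft.
Pressure altitude = 560 + (-1060) = -500 ft.

-500 ft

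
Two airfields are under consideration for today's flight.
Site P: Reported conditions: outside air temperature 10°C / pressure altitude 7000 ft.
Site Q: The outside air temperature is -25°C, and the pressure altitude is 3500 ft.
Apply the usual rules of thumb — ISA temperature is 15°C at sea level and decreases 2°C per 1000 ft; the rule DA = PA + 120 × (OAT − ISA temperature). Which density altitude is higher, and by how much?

Site P: ISA temp = 1°C, deviation +9°C, DA = 7000 + 120 × 9 = 8080 ft.
Site Q: ISA temp = 8°C, deviation -33°C, DA = 3500 + 120 × (-33) = -460 ft.
Site P is higher by 8080 − (-460) = 8540 ft.

Site P by 8540 ft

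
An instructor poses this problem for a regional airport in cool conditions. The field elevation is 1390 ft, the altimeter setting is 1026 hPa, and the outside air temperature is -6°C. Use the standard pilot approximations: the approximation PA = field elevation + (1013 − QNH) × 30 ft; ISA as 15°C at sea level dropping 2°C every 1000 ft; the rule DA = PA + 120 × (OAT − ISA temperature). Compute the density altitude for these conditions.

-1280 ft

Pressure altitude = 1390 + (1013 − 1026) × 30 = 1390 + (-390) = 1000 ft.
ISA temperature at 1000 ft = 15 − 2 × (1000/1000) = 13°C.
ISA deviation = -6 − 13 = -19°C.
Density altitude = 1000 + 120 × (-19) = -1280 ft.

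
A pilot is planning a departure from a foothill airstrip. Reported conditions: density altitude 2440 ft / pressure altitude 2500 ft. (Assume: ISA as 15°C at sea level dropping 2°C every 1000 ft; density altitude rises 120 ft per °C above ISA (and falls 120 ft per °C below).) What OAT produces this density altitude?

Density altitude − pressure altitude = 2440 − 2500 = -60 ft.
At 120 ft/°C that is an ISA deviation of -60/120 = -0.5°C.
ISA temperature at 2500 ft = 15 − 2 × (2500/1000) = 10°C.
OAT = ISA + deviation = 10 + (-0.5) = 9.5°C.

9.5°C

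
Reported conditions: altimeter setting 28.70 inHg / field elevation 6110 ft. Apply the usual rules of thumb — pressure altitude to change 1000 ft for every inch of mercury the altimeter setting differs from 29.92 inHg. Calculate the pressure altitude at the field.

Pressure correction = (29.92 − 28.70) × 1000 = +1220 ft.
Pressure altitude = 6110 + (+1220) = 7330 ft.

7330 ft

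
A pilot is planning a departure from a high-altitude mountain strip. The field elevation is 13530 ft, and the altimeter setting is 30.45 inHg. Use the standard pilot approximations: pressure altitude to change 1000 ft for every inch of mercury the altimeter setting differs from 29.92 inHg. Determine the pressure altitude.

13000 ft

Pressure correction = (29.92 − 30.45) × 1000 = -530 ft.
Pressure altitude = 13530 + (-530) = 13000 ft.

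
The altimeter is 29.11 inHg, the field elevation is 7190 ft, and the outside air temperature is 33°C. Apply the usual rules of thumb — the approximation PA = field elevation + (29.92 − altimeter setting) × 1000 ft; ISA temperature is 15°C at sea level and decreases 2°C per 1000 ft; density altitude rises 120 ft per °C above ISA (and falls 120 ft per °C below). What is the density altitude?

Pressure altitude = 7190 + (29.92 − 29.11) × 1000 = 7190 + (+810) = 8000 ft.
ISA temperature at 8000 ft = 15 − 2 × (8000/1000) = -1°C.
ISA deviation = 33 − (-1) = +34°C.
Density altitude = 8000 + 120 × (34) = 12080 ft.

12080 ft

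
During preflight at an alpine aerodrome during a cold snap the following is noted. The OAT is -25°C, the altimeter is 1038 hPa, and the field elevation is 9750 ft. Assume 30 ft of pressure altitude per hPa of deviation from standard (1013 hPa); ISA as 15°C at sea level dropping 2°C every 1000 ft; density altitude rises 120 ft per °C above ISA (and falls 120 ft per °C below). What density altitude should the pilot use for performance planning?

Pressure altitude = 9750 + (1013 − 1038) × 30 = 9750 + (-750) = 9000 ft.
ISA temperature at 9000 ft = 15 − 2 × (9000/1000) = -3°C.
ISA deviation = -25 − (-3) = -22°C.
Density altitude = 9000 + 120 × (-22) = 6360 ft.

6360 ft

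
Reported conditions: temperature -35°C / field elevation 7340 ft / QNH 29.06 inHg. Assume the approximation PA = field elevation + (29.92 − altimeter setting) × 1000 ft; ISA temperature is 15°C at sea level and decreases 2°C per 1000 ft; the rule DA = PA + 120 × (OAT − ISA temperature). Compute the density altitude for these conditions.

4168 ft

Pressure altitude = 7340 + (29.92 − 29.06) × 1000 = 7340 + (+860) = 8200 ft.
ISA temperature at 8200 ft = 15 − 2 × (8200/1000) = -1.4°C.
ISA deviation = -35 − (-1.4) = -33.6°C.
Density altitude = 8200 + 120 × (-33.6) = 4168 ft.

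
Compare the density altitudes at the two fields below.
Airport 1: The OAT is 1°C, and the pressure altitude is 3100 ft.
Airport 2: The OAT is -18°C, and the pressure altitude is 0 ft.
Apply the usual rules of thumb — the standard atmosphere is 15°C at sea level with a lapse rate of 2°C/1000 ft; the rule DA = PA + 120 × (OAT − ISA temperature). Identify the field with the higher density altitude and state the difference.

Airport 1: ISA temp = 8.8°C, deviation -7.8°C, DA = 3100 + 120 × (-7.8) = 2164 ft.
Airport 2: ISA temp = 15°C, deviation -33°C, DA = 0 + 120 × (-33) = -3960 ft.
Airport 1 is higher by 2164 − (-3960) = 6124 ft.

Airport 1 by 6124 ft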